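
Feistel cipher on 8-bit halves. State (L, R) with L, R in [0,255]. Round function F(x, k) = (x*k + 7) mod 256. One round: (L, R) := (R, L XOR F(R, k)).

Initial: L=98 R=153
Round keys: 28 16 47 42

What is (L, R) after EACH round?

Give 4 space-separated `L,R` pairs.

Answer: 153,161 161,142 142,184 184,185

Derivation:
Round 1 (k=28): L=153 R=161
Round 2 (k=16): L=161 R=142
Round 3 (k=47): L=142 R=184
Round 4 (k=42): L=184 R=185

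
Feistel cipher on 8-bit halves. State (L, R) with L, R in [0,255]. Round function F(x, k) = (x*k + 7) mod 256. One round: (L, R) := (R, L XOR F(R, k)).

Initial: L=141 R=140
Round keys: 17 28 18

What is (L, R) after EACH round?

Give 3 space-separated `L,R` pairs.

Round 1 (k=17): L=140 R=222
Round 2 (k=28): L=222 R=195
Round 3 (k=18): L=195 R=99

Answer: 140,222 222,195 195,99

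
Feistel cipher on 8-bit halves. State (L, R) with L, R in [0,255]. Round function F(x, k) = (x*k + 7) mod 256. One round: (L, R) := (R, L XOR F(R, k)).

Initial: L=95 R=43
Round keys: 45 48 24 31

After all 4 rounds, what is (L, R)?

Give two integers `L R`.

Round 1 (k=45): L=43 R=201
Round 2 (k=48): L=201 R=156
Round 3 (k=24): L=156 R=110
Round 4 (k=31): L=110 R=197

Answer: 110 197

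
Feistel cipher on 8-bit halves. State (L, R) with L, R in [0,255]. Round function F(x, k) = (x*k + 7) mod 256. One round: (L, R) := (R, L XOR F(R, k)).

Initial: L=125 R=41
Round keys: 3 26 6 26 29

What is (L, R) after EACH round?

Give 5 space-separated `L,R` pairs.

Round 1 (k=3): L=41 R=255
Round 2 (k=26): L=255 R=196
Round 3 (k=6): L=196 R=96
Round 4 (k=26): L=96 R=3
Round 5 (k=29): L=3 R=62

Answer: 41,255 255,196 196,96 96,3 3,62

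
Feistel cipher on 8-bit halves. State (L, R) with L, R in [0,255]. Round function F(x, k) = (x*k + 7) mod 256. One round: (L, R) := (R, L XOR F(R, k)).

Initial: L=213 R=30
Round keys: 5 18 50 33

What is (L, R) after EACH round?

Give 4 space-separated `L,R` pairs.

Round 1 (k=5): L=30 R=72
Round 2 (k=18): L=72 R=9
Round 3 (k=50): L=9 R=129
Round 4 (k=33): L=129 R=161

Answer: 30,72 72,9 9,129 129,161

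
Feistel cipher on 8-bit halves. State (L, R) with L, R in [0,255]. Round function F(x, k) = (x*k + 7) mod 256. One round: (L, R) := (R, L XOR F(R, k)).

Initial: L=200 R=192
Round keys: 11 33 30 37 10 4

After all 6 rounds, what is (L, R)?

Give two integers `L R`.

Answer: 253 230

Derivation:
Round 1 (k=11): L=192 R=143
Round 2 (k=33): L=143 R=182
Round 3 (k=30): L=182 R=212
Round 4 (k=37): L=212 R=29
Round 5 (k=10): L=29 R=253
Round 6 (k=4): L=253 R=230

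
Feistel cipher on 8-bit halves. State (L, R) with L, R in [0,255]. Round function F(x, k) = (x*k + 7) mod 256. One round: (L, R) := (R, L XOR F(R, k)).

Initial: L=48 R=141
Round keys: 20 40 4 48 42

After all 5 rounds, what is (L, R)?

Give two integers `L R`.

Round 1 (k=20): L=141 R=59
Round 2 (k=40): L=59 R=178
Round 3 (k=4): L=178 R=244
Round 4 (k=48): L=244 R=117
Round 5 (k=42): L=117 R=205

Answer: 117 205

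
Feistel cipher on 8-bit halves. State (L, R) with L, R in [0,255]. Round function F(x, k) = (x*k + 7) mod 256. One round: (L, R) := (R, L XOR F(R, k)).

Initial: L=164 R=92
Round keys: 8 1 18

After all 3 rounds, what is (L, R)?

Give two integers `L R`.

Answer: 22 208

Derivation:
Round 1 (k=8): L=92 R=67
Round 2 (k=1): L=67 R=22
Round 3 (k=18): L=22 R=208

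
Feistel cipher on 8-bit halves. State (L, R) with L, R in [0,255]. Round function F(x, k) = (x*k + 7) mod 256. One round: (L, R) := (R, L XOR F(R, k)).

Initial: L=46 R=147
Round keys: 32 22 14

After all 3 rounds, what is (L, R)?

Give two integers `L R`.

Answer: 222 98

Derivation:
Round 1 (k=32): L=147 R=73
Round 2 (k=22): L=73 R=222
Round 3 (k=14): L=222 R=98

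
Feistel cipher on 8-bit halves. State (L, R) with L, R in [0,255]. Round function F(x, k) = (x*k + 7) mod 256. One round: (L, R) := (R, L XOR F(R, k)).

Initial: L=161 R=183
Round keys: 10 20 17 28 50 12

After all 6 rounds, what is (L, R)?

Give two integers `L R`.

Answer: 198 52

Derivation:
Round 1 (k=10): L=183 R=140
Round 2 (k=20): L=140 R=64
Round 3 (k=17): L=64 R=203
Round 4 (k=28): L=203 R=123
Round 5 (k=50): L=123 R=198
Round 6 (k=12): L=198 R=52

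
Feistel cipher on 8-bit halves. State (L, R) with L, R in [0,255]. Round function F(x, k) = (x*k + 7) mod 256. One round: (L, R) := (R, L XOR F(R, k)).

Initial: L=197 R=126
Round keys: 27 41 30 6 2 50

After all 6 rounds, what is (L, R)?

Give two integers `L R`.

Round 1 (k=27): L=126 R=148
Round 2 (k=41): L=148 R=197
Round 3 (k=30): L=197 R=137
Round 4 (k=6): L=137 R=248
Round 5 (k=2): L=248 R=126
Round 6 (k=50): L=126 R=91

Answer: 126 91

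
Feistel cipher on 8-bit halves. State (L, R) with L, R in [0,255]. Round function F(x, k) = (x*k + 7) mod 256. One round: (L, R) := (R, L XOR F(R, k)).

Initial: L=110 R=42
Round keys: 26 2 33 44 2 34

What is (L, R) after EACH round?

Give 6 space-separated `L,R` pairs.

Answer: 42,37 37,123 123,199 199,64 64,64 64,199

Derivation:
Round 1 (k=26): L=42 R=37
Round 2 (k=2): L=37 R=123
Round 3 (k=33): L=123 R=199
Round 4 (k=44): L=199 R=64
Round 5 (k=2): L=64 R=64
Round 6 (k=34): L=64 R=199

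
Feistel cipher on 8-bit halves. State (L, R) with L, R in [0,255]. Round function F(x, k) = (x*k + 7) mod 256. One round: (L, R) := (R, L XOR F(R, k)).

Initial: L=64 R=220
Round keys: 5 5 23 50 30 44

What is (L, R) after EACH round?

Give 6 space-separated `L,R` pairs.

Round 1 (k=5): L=220 R=19
Round 2 (k=5): L=19 R=186
Round 3 (k=23): L=186 R=174
Round 4 (k=50): L=174 R=185
Round 5 (k=30): L=185 R=27
Round 6 (k=44): L=27 R=18

Answer: 220,19 19,186 186,174 174,185 185,27 27,18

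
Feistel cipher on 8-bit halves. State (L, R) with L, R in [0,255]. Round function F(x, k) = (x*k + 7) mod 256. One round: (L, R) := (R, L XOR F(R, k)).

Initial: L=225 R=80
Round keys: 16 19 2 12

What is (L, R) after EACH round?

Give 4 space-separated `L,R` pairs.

Round 1 (k=16): L=80 R=230
Round 2 (k=19): L=230 R=73
Round 3 (k=2): L=73 R=127
Round 4 (k=12): L=127 R=178

Answer: 80,230 230,73 73,127 127,178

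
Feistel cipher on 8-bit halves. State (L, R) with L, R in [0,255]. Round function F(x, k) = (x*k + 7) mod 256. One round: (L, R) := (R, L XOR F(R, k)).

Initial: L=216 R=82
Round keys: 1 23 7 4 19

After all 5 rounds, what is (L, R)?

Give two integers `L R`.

Answer: 163 58

Derivation:
Round 1 (k=1): L=82 R=129
Round 2 (k=23): L=129 R=204
Round 3 (k=7): L=204 R=26
Round 4 (k=4): L=26 R=163
Round 5 (k=19): L=163 R=58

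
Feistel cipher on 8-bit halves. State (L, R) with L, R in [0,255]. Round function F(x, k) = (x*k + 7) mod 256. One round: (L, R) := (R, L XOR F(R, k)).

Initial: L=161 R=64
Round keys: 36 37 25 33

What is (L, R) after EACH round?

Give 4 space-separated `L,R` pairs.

Round 1 (k=36): L=64 R=166
Round 2 (k=37): L=166 R=69
Round 3 (k=25): L=69 R=98
Round 4 (k=33): L=98 R=236

Answer: 64,166 166,69 69,98 98,236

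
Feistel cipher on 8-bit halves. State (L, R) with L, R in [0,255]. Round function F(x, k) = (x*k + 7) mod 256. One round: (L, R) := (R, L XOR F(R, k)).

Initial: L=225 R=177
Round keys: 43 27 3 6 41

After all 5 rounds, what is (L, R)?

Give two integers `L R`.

Answer: 4 170

Derivation:
Round 1 (k=43): L=177 R=35
Round 2 (k=27): L=35 R=9
Round 3 (k=3): L=9 R=1
Round 4 (k=6): L=1 R=4
Round 5 (k=41): L=4 R=170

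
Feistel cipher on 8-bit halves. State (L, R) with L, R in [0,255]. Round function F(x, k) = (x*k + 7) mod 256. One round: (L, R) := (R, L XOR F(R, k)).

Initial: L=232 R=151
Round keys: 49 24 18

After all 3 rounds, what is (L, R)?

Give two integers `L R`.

Round 1 (k=49): L=151 R=6
Round 2 (k=24): L=6 R=0
Round 3 (k=18): L=0 R=1

Answer: 0 1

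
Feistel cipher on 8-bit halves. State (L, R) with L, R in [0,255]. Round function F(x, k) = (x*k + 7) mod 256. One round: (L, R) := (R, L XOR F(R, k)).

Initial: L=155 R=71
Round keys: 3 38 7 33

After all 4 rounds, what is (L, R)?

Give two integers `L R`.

Round 1 (k=3): L=71 R=71
Round 2 (k=38): L=71 R=214
Round 3 (k=7): L=214 R=166
Round 4 (k=33): L=166 R=187

Answer: 166 187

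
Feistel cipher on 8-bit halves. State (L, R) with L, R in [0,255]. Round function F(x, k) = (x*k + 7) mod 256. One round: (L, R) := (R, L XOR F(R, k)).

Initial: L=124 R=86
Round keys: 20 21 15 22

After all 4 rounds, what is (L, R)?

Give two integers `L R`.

Round 1 (k=20): L=86 R=195
Round 2 (k=21): L=195 R=80
Round 3 (k=15): L=80 R=116
Round 4 (k=22): L=116 R=175

Answer: 116 175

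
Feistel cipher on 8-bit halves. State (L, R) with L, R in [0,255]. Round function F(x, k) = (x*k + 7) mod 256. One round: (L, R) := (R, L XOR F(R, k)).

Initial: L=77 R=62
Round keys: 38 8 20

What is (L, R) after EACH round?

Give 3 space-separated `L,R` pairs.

Round 1 (k=38): L=62 R=118
Round 2 (k=8): L=118 R=137
Round 3 (k=20): L=137 R=205

Answer: 62,118 118,137 137,205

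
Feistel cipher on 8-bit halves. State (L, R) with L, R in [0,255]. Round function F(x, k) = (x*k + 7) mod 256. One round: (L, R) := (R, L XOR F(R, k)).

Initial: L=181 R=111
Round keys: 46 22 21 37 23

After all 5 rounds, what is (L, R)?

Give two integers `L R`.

Round 1 (k=46): L=111 R=76
Round 2 (k=22): L=76 R=224
Round 3 (k=21): L=224 R=43
Round 4 (k=37): L=43 R=222
Round 5 (k=23): L=222 R=210

Answer: 222 210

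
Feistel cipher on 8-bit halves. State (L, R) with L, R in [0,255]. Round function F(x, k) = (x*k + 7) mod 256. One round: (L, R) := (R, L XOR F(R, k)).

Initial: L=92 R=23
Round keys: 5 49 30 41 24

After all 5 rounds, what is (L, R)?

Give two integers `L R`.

Round 1 (k=5): L=23 R=38
Round 2 (k=49): L=38 R=90
Round 3 (k=30): L=90 R=181
Round 4 (k=41): L=181 R=94
Round 5 (k=24): L=94 R=98

Answer: 94 98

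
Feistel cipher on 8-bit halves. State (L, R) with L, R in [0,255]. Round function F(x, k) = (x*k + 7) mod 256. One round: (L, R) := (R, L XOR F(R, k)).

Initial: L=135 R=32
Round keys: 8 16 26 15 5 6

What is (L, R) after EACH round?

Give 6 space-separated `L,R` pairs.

Round 1 (k=8): L=32 R=128
Round 2 (k=16): L=128 R=39
Round 3 (k=26): L=39 R=125
Round 4 (k=15): L=125 R=125
Round 5 (k=5): L=125 R=5
Round 6 (k=6): L=5 R=88

Answer: 32,128 128,39 39,125 125,125 125,5 5,88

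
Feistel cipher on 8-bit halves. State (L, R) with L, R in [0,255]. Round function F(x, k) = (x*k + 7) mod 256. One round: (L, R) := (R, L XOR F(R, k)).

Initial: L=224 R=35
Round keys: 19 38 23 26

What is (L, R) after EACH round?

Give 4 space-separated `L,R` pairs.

Answer: 35,64 64,164 164,131 131,241

Derivation:
Round 1 (k=19): L=35 R=64
Round 2 (k=38): L=64 R=164
Round 3 (k=23): L=164 R=131
Round 4 (k=26): L=131 R=241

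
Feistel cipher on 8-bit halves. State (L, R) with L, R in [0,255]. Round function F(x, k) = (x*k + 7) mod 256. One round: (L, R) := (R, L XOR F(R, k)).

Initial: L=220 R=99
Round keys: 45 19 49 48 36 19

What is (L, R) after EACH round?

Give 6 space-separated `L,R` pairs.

Round 1 (k=45): L=99 R=178
Round 2 (k=19): L=178 R=94
Round 3 (k=49): L=94 R=183
Round 4 (k=48): L=183 R=9
Round 5 (k=36): L=9 R=252
Round 6 (k=19): L=252 R=178

Answer: 99,178 178,94 94,183 183,9 9,252 252,178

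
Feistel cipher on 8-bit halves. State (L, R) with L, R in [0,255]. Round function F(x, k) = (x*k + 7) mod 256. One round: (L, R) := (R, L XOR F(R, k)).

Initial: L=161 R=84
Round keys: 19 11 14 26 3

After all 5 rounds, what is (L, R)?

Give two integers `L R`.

Round 1 (k=19): L=84 R=226
Round 2 (k=11): L=226 R=233
Round 3 (k=14): L=233 R=39
Round 4 (k=26): L=39 R=20
Round 5 (k=3): L=20 R=100

Answer: 20 100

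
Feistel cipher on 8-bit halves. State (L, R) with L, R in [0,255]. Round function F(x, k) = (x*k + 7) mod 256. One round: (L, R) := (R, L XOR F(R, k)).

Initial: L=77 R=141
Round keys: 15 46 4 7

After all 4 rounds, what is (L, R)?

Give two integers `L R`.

Answer: 16 179

Derivation:
Round 1 (k=15): L=141 R=7
Round 2 (k=46): L=7 R=196
Round 3 (k=4): L=196 R=16
Round 4 (k=7): L=16 R=179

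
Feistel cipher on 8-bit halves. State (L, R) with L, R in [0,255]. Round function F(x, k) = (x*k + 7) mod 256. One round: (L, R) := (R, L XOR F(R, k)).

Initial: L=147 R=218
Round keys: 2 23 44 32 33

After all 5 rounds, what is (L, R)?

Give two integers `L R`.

Round 1 (k=2): L=218 R=40
Round 2 (k=23): L=40 R=69
Round 3 (k=44): L=69 R=203
Round 4 (k=32): L=203 R=34
Round 5 (k=33): L=34 R=162

Answer: 34 162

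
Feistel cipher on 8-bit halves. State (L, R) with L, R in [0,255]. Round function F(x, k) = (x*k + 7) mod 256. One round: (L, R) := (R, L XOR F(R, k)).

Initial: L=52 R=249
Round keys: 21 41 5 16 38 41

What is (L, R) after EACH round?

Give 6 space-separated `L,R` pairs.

Round 1 (k=21): L=249 R=64
Round 2 (k=41): L=64 R=190
Round 3 (k=5): L=190 R=253
Round 4 (k=16): L=253 R=105
Round 5 (k=38): L=105 R=96
Round 6 (k=41): L=96 R=14

Answer: 249,64 64,190 190,253 253,105 105,96 96,14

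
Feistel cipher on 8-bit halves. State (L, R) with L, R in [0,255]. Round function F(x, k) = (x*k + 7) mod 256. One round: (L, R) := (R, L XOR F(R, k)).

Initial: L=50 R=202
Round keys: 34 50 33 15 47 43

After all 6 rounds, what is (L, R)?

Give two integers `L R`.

Answer: 227 159

Derivation:
Round 1 (k=34): L=202 R=233
Round 2 (k=50): L=233 R=67
Round 3 (k=33): L=67 R=67
Round 4 (k=15): L=67 R=183
Round 5 (k=47): L=183 R=227
Round 6 (k=43): L=227 R=159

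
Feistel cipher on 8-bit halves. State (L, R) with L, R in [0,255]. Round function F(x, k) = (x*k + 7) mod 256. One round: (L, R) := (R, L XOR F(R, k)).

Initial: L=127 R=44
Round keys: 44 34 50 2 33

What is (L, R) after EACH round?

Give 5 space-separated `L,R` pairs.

Answer: 44,232 232,251 251,229 229,42 42,148

Derivation:
Round 1 (k=44): L=44 R=232
Round 2 (k=34): L=232 R=251
Round 3 (k=50): L=251 R=229
Round 4 (k=2): L=229 R=42
Round 5 (k=33): L=42 R=148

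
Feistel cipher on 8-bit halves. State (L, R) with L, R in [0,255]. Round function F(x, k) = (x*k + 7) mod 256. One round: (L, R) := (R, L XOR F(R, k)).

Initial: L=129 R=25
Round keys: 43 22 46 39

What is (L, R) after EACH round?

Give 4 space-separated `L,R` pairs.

Round 1 (k=43): L=25 R=187
Round 2 (k=22): L=187 R=0
Round 3 (k=46): L=0 R=188
Round 4 (k=39): L=188 R=171

Answer: 25,187 187,0 0,188 188,171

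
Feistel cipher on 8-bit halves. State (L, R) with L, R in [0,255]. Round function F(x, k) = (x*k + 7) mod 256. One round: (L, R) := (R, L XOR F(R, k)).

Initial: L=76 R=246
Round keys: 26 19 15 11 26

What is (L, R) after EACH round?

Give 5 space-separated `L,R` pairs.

Round 1 (k=26): L=246 R=79
Round 2 (k=19): L=79 R=18
Round 3 (k=15): L=18 R=90
Round 4 (k=11): L=90 R=247
Round 5 (k=26): L=247 R=71

Answer: 246,79 79,18 18,90 90,247 247,71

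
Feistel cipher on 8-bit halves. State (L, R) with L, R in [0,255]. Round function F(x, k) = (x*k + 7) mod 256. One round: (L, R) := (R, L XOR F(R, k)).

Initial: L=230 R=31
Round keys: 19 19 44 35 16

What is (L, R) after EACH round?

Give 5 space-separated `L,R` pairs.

Round 1 (k=19): L=31 R=178
Round 2 (k=19): L=178 R=34
Round 3 (k=44): L=34 R=109
Round 4 (k=35): L=109 R=204
Round 5 (k=16): L=204 R=170

Answer: 31,178 178,34 34,109 109,204 204,170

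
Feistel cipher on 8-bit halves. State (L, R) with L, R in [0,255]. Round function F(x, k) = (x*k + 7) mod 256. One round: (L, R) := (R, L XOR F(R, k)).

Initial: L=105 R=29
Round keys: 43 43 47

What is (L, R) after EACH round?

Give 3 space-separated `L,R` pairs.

Round 1 (k=43): L=29 R=143
Round 2 (k=43): L=143 R=17
Round 3 (k=47): L=17 R=169

Answer: 29,143 143,17 17,169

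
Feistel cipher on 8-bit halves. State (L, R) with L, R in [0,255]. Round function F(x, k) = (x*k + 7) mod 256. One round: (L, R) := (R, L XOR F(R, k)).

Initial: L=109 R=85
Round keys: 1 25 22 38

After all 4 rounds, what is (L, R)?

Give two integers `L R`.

Answer: 68 154

Derivation:
Round 1 (k=1): L=85 R=49
Round 2 (k=25): L=49 R=133
Round 3 (k=22): L=133 R=68
Round 4 (k=38): L=68 R=154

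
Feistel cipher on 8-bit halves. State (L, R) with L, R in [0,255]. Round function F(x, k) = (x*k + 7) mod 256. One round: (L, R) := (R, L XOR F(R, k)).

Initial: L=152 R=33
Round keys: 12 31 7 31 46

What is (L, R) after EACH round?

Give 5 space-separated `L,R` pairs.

Round 1 (k=12): L=33 R=11
Round 2 (k=31): L=11 R=125
Round 3 (k=7): L=125 R=121
Round 4 (k=31): L=121 R=211
Round 5 (k=46): L=211 R=136

Answer: 33,11 11,125 125,121 121,211 211,136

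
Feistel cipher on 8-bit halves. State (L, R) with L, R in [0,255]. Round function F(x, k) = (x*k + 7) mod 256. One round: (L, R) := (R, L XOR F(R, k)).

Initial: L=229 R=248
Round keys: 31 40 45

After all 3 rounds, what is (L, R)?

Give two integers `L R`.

Answer: 111 96

Derivation:
Round 1 (k=31): L=248 R=234
Round 2 (k=40): L=234 R=111
Round 3 (k=45): L=111 R=96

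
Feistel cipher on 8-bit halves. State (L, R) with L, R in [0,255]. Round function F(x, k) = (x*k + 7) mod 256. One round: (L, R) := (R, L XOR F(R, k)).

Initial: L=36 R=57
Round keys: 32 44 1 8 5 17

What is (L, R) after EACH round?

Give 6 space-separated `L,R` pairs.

Answer: 57,3 3,178 178,186 186,101 101,186 186,4

Derivation:
Round 1 (k=32): L=57 R=3
Round 2 (k=44): L=3 R=178
Round 3 (k=1): L=178 R=186
Round 4 (k=8): L=186 R=101
Round 5 (k=5): L=101 R=186
Round 6 (k=17): L=186 R=4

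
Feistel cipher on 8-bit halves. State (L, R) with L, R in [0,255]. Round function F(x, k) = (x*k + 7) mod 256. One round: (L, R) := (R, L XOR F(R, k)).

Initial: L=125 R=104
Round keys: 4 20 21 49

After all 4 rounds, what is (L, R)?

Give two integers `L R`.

Round 1 (k=4): L=104 R=218
Round 2 (k=20): L=218 R=103
Round 3 (k=21): L=103 R=160
Round 4 (k=49): L=160 R=192

Answer: 160 192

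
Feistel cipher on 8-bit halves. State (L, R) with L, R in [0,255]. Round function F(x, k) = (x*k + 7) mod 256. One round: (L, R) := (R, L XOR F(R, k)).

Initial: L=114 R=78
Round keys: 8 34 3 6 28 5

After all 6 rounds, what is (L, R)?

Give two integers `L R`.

Round 1 (k=8): L=78 R=5
Round 2 (k=34): L=5 R=255
Round 3 (k=3): L=255 R=1
Round 4 (k=6): L=1 R=242
Round 5 (k=28): L=242 R=126
Round 6 (k=5): L=126 R=143

Answer: 126 143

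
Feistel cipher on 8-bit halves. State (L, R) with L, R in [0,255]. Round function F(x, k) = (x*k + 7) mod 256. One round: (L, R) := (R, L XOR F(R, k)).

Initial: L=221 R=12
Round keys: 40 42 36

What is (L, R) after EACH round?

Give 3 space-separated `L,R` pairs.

Answer: 12,58 58,135 135,57

Derivation:
Round 1 (k=40): L=12 R=58
Round 2 (k=42): L=58 R=135
Round 3 (k=36): L=135 R=57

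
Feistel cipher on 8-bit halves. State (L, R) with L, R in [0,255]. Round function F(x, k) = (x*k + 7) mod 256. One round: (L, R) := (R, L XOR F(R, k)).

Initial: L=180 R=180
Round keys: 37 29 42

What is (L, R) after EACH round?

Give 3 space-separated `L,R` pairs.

Answer: 180,191 191,30 30,76

Derivation:
Round 1 (k=37): L=180 R=191
Round 2 (k=29): L=191 R=30
Round 3 (k=42): L=30 R=76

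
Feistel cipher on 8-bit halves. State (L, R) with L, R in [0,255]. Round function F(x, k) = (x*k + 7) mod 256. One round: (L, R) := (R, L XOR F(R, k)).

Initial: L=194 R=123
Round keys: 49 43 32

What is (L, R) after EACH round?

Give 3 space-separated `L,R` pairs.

Round 1 (k=49): L=123 R=80
Round 2 (k=43): L=80 R=12
Round 3 (k=32): L=12 R=215

Answer: 123,80 80,12 12,215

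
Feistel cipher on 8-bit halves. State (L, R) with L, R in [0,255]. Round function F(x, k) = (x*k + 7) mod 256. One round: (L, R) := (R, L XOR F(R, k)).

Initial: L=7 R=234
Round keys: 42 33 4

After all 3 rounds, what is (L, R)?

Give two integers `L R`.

Answer: 25 7

Derivation:
Round 1 (k=42): L=234 R=108
Round 2 (k=33): L=108 R=25
Round 3 (k=4): L=25 R=7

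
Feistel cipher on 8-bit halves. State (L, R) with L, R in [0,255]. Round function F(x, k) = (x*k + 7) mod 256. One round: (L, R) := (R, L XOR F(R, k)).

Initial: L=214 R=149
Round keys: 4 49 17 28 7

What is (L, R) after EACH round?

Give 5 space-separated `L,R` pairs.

Round 1 (k=4): L=149 R=141
Round 2 (k=49): L=141 R=145
Round 3 (k=17): L=145 R=37
Round 4 (k=28): L=37 R=130
Round 5 (k=7): L=130 R=176

Answer: 149,141 141,145 145,37 37,130 130,176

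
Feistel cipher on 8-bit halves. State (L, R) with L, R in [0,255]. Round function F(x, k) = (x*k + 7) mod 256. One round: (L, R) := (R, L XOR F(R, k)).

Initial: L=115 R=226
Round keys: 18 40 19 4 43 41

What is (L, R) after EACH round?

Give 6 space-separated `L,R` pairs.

Round 1 (k=18): L=226 R=152
Round 2 (k=40): L=152 R=37
Round 3 (k=19): L=37 R=94
Round 4 (k=4): L=94 R=90
Round 5 (k=43): L=90 R=123
Round 6 (k=41): L=123 R=224

Answer: 226,152 152,37 37,94 94,90 90,123 123,224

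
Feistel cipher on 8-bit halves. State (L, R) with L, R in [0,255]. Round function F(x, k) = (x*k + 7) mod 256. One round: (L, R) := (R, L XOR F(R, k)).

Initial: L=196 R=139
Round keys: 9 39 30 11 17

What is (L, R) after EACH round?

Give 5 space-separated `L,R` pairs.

Round 1 (k=9): L=139 R=46
Round 2 (k=39): L=46 R=130
Round 3 (k=30): L=130 R=109
Round 4 (k=11): L=109 R=52
Round 5 (k=17): L=52 R=22

Answer: 139,46 46,130 130,109 109,52 52,22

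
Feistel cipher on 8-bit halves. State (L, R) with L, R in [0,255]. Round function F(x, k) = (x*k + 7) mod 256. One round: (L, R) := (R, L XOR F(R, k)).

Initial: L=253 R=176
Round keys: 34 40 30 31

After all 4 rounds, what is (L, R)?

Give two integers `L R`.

Answer: 3 195

Derivation:
Round 1 (k=34): L=176 R=154
Round 2 (k=40): L=154 R=167
Round 3 (k=30): L=167 R=3
Round 4 (k=31): L=3 R=195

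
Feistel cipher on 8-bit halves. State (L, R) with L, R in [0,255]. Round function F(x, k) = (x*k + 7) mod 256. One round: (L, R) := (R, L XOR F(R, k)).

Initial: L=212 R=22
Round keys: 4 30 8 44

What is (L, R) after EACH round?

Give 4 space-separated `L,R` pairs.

Round 1 (k=4): L=22 R=139
Round 2 (k=30): L=139 R=71
Round 3 (k=8): L=71 R=180
Round 4 (k=44): L=180 R=176

Answer: 22,139 139,71 71,180 180,176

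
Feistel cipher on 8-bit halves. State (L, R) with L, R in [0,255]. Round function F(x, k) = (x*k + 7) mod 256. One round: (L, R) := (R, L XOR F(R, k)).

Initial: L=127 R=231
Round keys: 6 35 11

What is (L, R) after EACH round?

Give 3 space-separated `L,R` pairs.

Answer: 231,14 14,22 22,247

Derivation:
Round 1 (k=6): L=231 R=14
Round 2 (k=35): L=14 R=22
Round 3 (k=11): L=22 R=247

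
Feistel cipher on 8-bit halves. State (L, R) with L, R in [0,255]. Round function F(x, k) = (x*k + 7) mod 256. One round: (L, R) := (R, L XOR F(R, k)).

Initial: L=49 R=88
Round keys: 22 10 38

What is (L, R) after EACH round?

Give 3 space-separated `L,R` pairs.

Round 1 (k=22): L=88 R=166
Round 2 (k=10): L=166 R=219
Round 3 (k=38): L=219 R=47

Answer: 88,166 166,219 219,47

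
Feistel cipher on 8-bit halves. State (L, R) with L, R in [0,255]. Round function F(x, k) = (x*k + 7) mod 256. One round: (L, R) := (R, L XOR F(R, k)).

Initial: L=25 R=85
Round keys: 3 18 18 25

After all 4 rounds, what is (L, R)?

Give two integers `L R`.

Round 1 (k=3): L=85 R=31
Round 2 (k=18): L=31 R=96
Round 3 (k=18): L=96 R=216
Round 4 (k=25): L=216 R=127

Answer: 216 127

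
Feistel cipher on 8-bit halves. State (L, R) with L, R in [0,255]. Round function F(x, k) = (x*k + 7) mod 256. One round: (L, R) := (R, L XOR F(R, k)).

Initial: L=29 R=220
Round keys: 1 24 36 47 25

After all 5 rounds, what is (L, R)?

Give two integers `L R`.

Round 1 (k=1): L=220 R=254
Round 2 (k=24): L=254 R=11
Round 3 (k=36): L=11 R=109
Round 4 (k=47): L=109 R=1
Round 5 (k=25): L=1 R=77

Answer: 1 77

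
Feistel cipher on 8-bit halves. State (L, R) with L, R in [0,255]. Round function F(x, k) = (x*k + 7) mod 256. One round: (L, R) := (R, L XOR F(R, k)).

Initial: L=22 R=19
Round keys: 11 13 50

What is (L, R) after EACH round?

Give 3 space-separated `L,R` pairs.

Answer: 19,206 206,110 110,77

Derivation:
Round 1 (k=11): L=19 R=206
Round 2 (k=13): L=206 R=110
Round 3 (k=50): L=110 R=77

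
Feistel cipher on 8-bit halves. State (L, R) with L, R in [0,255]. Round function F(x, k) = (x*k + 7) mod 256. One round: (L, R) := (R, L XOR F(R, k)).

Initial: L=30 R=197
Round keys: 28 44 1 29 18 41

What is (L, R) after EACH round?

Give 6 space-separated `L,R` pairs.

Answer: 197,141 141,134 134,0 0,129 129,25 25,137

Derivation:
Round 1 (k=28): L=197 R=141
Round 2 (k=44): L=141 R=134
Round 3 (k=1): L=134 R=0
Round 4 (k=29): L=0 R=129
Round 5 (k=18): L=129 R=25
Round 6 (k=41): L=25 R=137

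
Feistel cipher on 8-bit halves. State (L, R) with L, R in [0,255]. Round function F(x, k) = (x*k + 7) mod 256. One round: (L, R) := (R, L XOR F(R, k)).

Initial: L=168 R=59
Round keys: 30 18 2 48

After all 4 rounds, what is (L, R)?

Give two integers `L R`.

Answer: 178 21

Derivation:
Round 1 (k=30): L=59 R=89
Round 2 (k=18): L=89 R=114
Round 3 (k=2): L=114 R=178
Round 4 (k=48): L=178 R=21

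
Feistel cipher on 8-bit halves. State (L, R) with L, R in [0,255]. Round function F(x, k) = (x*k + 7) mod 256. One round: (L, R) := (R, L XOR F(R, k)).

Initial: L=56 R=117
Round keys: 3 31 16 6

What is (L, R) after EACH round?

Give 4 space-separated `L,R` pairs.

Round 1 (k=3): L=117 R=94
Round 2 (k=31): L=94 R=28
Round 3 (k=16): L=28 R=153
Round 4 (k=6): L=153 R=129

Answer: 117,94 94,28 28,153 153,129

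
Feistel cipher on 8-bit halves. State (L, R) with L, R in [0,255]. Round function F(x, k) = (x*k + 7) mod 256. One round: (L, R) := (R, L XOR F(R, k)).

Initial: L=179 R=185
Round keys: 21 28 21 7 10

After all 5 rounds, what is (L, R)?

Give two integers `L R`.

Answer: 35 131

Derivation:
Round 1 (k=21): L=185 R=135
Round 2 (k=28): L=135 R=114
Round 3 (k=21): L=114 R=230
Round 4 (k=7): L=230 R=35
Round 5 (k=10): L=35 R=131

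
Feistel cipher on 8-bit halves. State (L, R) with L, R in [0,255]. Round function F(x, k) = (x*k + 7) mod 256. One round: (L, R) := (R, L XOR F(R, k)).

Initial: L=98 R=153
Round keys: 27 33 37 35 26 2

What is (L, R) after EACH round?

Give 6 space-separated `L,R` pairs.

Round 1 (k=27): L=153 R=72
Round 2 (k=33): L=72 R=214
Round 3 (k=37): L=214 R=189
Round 4 (k=35): L=189 R=8
Round 5 (k=26): L=8 R=106
Round 6 (k=2): L=106 R=211

Answer: 153,72 72,214 214,189 189,8 8,106 106,211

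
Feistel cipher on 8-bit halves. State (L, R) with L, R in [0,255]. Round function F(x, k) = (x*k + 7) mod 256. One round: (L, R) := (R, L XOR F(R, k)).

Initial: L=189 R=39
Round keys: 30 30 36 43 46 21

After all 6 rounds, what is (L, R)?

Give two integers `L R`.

Round 1 (k=30): L=39 R=36
Round 2 (k=30): L=36 R=24
Round 3 (k=36): L=24 R=67
Round 4 (k=43): L=67 R=80
Round 5 (k=46): L=80 R=36
Round 6 (k=21): L=36 R=171

Answer: 36 171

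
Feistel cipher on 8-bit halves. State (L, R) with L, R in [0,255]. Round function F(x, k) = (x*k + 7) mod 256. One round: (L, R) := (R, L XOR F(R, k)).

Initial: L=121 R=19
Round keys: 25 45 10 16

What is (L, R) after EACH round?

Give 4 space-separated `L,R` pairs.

Answer: 19,155 155,85 85,194 194,114

Derivation:
Round 1 (k=25): L=19 R=155
Round 2 (k=45): L=155 R=85
Round 3 (k=10): L=85 R=194
Round 4 (k=16): L=194 R=114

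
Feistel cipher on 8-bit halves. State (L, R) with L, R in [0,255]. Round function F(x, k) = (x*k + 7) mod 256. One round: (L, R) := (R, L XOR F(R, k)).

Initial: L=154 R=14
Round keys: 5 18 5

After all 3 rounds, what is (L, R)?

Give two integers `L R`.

Round 1 (k=5): L=14 R=215
Round 2 (k=18): L=215 R=43
Round 3 (k=5): L=43 R=9

Answer: 43 9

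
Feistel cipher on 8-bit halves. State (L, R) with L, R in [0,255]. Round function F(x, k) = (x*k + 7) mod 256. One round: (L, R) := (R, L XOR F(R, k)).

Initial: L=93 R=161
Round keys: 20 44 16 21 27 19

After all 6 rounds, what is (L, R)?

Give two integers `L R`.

Round 1 (k=20): L=161 R=198
Round 2 (k=44): L=198 R=174
Round 3 (k=16): L=174 R=33
Round 4 (k=21): L=33 R=18
Round 5 (k=27): L=18 R=204
Round 6 (k=19): L=204 R=57

Answer: 204 57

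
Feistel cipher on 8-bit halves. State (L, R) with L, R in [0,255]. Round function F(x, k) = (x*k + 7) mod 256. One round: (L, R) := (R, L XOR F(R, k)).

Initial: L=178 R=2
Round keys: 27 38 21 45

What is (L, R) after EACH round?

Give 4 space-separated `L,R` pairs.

Round 1 (k=27): L=2 R=143
Round 2 (k=38): L=143 R=67
Round 3 (k=21): L=67 R=9
Round 4 (k=45): L=9 R=223

Answer: 2,143 143,67 67,9 9,223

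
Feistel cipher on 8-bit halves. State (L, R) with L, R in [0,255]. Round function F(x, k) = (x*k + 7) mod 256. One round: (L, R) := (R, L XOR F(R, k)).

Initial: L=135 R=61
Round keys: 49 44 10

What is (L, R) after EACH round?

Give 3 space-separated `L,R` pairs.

Round 1 (k=49): L=61 R=51
Round 2 (k=44): L=51 R=246
Round 3 (k=10): L=246 R=144

Answer: 61,51 51,246 246,144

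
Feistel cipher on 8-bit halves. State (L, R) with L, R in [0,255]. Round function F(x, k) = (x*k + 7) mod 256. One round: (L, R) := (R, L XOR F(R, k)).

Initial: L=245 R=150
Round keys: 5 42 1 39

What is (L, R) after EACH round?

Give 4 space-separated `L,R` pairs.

Round 1 (k=5): L=150 R=0
Round 2 (k=42): L=0 R=145
Round 3 (k=1): L=145 R=152
Round 4 (k=39): L=152 R=190

Answer: 150,0 0,145 145,152 152,190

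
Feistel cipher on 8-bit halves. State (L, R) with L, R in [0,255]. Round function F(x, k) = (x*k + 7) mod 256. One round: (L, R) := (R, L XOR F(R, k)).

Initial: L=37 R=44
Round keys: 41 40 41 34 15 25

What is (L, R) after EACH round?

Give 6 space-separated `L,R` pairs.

Round 1 (k=41): L=44 R=54
Round 2 (k=40): L=54 R=91
Round 3 (k=41): L=91 R=172
Round 4 (k=34): L=172 R=132
Round 5 (k=15): L=132 R=111
Round 6 (k=25): L=111 R=90

Answer: 44,54 54,91 91,172 172,132 132,111 111,90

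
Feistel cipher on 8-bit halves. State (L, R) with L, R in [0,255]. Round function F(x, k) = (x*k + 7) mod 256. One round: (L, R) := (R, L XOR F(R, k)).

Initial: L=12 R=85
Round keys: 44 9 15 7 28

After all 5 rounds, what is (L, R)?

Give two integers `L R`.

Round 1 (k=44): L=85 R=175
Round 2 (k=9): L=175 R=123
Round 3 (k=15): L=123 R=147
Round 4 (k=7): L=147 R=119
Round 5 (k=28): L=119 R=152

Answer: 119 152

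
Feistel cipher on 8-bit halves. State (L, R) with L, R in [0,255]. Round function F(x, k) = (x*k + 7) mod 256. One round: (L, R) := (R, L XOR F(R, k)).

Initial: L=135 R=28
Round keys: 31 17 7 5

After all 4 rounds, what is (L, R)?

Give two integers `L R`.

Answer: 60 156

Derivation:
Round 1 (k=31): L=28 R=236
Round 2 (k=17): L=236 R=175
Round 3 (k=7): L=175 R=60
Round 4 (k=5): L=60 R=156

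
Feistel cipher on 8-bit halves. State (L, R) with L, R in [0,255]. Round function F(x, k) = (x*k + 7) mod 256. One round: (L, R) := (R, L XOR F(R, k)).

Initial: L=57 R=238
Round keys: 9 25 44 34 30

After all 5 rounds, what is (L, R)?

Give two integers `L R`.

Round 1 (k=9): L=238 R=92
Round 2 (k=25): L=92 R=237
Round 3 (k=44): L=237 R=159
Round 4 (k=34): L=159 R=200
Round 5 (k=30): L=200 R=232

Answer: 200 232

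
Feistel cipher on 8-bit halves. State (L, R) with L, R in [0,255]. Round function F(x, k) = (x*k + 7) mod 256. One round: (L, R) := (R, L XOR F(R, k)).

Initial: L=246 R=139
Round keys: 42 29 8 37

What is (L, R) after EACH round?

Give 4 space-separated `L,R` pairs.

Answer: 139,35 35,117 117,140 140,54

Derivation:
Round 1 (k=42): L=139 R=35
Round 2 (k=29): L=35 R=117
Round 3 (k=8): L=117 R=140
Round 4 (k=37): L=140 R=54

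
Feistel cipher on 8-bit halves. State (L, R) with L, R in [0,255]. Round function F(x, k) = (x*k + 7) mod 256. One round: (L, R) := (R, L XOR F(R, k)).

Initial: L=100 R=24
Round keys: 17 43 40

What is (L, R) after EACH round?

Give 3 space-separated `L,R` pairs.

Round 1 (k=17): L=24 R=251
Round 2 (k=43): L=251 R=40
Round 3 (k=40): L=40 R=188

Answer: 24,251 251,40 40,188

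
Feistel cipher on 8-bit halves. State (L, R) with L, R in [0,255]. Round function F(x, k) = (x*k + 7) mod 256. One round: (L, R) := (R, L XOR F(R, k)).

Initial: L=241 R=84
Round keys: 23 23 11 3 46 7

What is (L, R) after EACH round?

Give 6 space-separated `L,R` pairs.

Answer: 84,98 98,129 129,240 240,86 86,139 139,130

Derivation:
Round 1 (k=23): L=84 R=98
Round 2 (k=23): L=98 R=129
Round 3 (k=11): L=129 R=240
Round 4 (k=3): L=240 R=86
Round 5 (k=46): L=86 R=139
Round 6 (k=7): L=139 R=130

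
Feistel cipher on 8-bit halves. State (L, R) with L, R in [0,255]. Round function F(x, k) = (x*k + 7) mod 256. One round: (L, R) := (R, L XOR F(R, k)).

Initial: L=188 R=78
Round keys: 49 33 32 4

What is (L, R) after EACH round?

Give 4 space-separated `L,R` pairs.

Answer: 78,73 73,62 62,142 142,1

Derivation:
Round 1 (k=49): L=78 R=73
Round 2 (k=33): L=73 R=62
Round 3 (k=32): L=62 R=142
Round 4 (k=4): L=142 R=1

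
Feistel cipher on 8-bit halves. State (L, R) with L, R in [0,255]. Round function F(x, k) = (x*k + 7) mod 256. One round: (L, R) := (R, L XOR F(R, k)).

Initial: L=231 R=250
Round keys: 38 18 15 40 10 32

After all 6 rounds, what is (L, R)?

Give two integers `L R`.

Round 1 (k=38): L=250 R=196
Round 2 (k=18): L=196 R=53
Round 3 (k=15): L=53 R=230
Round 4 (k=40): L=230 R=194
Round 5 (k=10): L=194 R=125
Round 6 (k=32): L=125 R=101

Answer: 125 101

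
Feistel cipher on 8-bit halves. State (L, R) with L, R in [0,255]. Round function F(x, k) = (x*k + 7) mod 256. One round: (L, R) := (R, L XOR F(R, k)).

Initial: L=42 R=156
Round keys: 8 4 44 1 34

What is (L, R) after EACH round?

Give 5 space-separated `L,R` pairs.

Answer: 156,205 205,167 167,118 118,218 218,141

Derivation:
Round 1 (k=8): L=156 R=205
Round 2 (k=4): L=205 R=167
Round 3 (k=44): L=167 R=118
Round 4 (k=1): L=118 R=218
Round 5 (k=34): L=218 R=141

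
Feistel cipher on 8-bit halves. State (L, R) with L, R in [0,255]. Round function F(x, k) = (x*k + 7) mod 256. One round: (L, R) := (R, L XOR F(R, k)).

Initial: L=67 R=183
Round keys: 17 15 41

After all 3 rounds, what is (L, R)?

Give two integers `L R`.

Round 1 (k=17): L=183 R=109
Round 2 (k=15): L=109 R=221
Round 3 (k=41): L=221 R=1

Answer: 221 1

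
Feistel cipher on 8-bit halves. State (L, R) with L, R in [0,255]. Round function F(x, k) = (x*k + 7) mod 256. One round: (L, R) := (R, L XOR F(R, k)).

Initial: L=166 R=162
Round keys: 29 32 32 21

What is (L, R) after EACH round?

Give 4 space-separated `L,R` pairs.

Answer: 162,199 199,69 69,96 96,162

Derivation:
Round 1 (k=29): L=162 R=199
Round 2 (k=32): L=199 R=69
Round 3 (k=32): L=69 R=96
Round 4 (k=21): L=96 R=162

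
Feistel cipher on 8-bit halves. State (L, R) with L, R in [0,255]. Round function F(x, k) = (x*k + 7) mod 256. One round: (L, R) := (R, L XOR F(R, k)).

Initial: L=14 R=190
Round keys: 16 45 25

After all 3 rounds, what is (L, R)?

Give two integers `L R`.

Round 1 (k=16): L=190 R=233
Round 2 (k=45): L=233 R=66
Round 3 (k=25): L=66 R=144

Answer: 66 144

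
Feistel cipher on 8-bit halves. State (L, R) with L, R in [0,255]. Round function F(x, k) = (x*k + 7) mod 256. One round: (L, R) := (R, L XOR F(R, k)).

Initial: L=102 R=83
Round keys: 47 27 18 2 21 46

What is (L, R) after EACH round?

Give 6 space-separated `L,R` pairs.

Round 1 (k=47): L=83 R=34
Round 2 (k=27): L=34 R=206
Round 3 (k=18): L=206 R=161
Round 4 (k=2): L=161 R=135
Round 5 (k=21): L=135 R=187
Round 6 (k=46): L=187 R=38

Answer: 83,34 34,206 206,161 161,135 135,187 187,38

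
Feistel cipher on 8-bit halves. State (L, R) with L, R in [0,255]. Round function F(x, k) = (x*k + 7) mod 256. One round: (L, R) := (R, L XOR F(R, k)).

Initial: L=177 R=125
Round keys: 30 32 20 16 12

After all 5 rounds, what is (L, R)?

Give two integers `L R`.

Answer: 205 48

Derivation:
Round 1 (k=30): L=125 R=28
Round 2 (k=32): L=28 R=250
Round 3 (k=20): L=250 R=147
Round 4 (k=16): L=147 R=205
Round 5 (k=12): L=205 R=48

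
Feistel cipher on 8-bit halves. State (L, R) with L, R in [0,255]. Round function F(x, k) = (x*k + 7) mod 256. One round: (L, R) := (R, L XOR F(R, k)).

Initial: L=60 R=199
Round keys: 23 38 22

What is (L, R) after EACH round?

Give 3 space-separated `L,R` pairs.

Round 1 (k=23): L=199 R=212
Round 2 (k=38): L=212 R=184
Round 3 (k=22): L=184 R=3

Answer: 199,212 212,184 184,3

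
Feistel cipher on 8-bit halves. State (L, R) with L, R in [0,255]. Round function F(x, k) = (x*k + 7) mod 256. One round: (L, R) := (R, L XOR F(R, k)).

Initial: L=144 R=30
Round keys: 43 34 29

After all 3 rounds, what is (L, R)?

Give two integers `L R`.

Round 1 (k=43): L=30 R=129
Round 2 (k=34): L=129 R=55
Round 3 (k=29): L=55 R=195

Answer: 55 195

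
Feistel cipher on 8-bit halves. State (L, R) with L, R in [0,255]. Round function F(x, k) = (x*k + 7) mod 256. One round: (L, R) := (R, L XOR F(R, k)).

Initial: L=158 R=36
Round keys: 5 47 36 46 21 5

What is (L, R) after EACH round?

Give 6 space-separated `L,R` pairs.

Answer: 36,37 37,246 246,186 186,133 133,74 74,252

Derivation:
Round 1 (k=5): L=36 R=37
Round 2 (k=47): L=37 R=246
Round 3 (k=36): L=246 R=186
Round 4 (k=46): L=186 R=133
Round 5 (k=21): L=133 R=74
Round 6 (k=5): L=74 R=252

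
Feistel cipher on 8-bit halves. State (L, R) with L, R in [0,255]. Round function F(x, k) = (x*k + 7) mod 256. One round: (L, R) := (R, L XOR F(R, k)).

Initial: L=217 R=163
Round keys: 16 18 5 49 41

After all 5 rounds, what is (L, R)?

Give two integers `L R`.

Round 1 (k=16): L=163 R=238
Round 2 (k=18): L=238 R=96
Round 3 (k=5): L=96 R=9
Round 4 (k=49): L=9 R=160
Round 5 (k=41): L=160 R=174

Answer: 160 174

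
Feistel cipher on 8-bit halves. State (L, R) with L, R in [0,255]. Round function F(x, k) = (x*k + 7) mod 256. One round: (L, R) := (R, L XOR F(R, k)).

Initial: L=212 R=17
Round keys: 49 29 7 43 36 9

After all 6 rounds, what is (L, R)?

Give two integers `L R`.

Answer: 206 205

Derivation:
Round 1 (k=49): L=17 R=156
Round 2 (k=29): L=156 R=162
Round 3 (k=7): L=162 R=233
Round 4 (k=43): L=233 R=136
Round 5 (k=36): L=136 R=206
Round 6 (k=9): L=206 R=205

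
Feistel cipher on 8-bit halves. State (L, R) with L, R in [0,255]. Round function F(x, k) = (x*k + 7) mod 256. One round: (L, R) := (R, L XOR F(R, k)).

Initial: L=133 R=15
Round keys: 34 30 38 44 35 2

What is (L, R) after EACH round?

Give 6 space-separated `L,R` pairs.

Answer: 15,128 128,8 8,183 183,115 115,119 119,134

Derivation:
Round 1 (k=34): L=15 R=128
Round 2 (k=30): L=128 R=8
Round 3 (k=38): L=8 R=183
Round 4 (k=44): L=183 R=115
Round 5 (k=35): L=115 R=119
Round 6 (k=2): L=119 R=134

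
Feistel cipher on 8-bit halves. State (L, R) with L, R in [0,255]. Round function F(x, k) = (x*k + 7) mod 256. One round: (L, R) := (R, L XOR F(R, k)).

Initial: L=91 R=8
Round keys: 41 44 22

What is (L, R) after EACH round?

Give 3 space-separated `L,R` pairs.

Answer: 8,20 20,127 127,229

Derivation:
Round 1 (k=41): L=8 R=20
Round 2 (k=44): L=20 R=127
Round 3 (k=22): L=127 R=229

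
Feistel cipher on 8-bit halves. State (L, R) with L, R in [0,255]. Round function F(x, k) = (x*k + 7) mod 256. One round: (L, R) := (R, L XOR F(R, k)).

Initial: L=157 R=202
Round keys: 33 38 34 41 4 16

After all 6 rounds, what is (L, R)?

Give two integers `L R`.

Answer: 22 174

Derivation:
Round 1 (k=33): L=202 R=140
Round 2 (k=38): L=140 R=5
Round 3 (k=34): L=5 R=61
Round 4 (k=41): L=61 R=201
Round 5 (k=4): L=201 R=22
Round 6 (k=16): L=22 R=174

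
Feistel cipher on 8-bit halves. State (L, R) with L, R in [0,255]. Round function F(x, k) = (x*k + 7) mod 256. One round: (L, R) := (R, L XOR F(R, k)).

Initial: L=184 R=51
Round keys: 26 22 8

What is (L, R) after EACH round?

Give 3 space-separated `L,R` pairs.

Round 1 (k=26): L=51 R=141
Round 2 (k=22): L=141 R=22
Round 3 (k=8): L=22 R=58

Answer: 51,141 141,22 22,58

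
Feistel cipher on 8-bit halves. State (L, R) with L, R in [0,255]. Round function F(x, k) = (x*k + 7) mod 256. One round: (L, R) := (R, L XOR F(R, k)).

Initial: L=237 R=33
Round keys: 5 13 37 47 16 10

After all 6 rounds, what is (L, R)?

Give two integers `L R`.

Answer: 134 176

Derivation:
Round 1 (k=5): L=33 R=65
Round 2 (k=13): L=65 R=117
Round 3 (k=37): L=117 R=177
Round 4 (k=47): L=177 R=243
Round 5 (k=16): L=243 R=134
Round 6 (k=10): L=134 R=176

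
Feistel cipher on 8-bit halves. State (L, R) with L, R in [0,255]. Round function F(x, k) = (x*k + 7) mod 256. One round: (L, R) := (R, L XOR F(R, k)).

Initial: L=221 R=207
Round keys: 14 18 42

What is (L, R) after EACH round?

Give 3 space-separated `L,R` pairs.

Answer: 207,132 132,128 128,131

Derivation:
Round 1 (k=14): L=207 R=132
Round 2 (k=18): L=132 R=128
Round 3 (k=42): L=128 R=131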